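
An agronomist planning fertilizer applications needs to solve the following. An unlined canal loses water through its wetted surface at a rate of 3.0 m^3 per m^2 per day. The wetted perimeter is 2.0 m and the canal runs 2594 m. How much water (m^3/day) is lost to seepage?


S = C * P * L
  = 3.0 * 2.0 * 2594
  = 15564 m^3/day


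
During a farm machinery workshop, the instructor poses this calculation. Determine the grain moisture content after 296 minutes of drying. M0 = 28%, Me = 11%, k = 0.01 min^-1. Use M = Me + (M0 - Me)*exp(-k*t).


M = Me + (M0 - Me) * e^(-k*t)
  = 11 + (28 - 11) * e^(-0.01*296)
  = 11 + 17 * e^(-2.960)
  = 11 + 17 * 0.05182
  = 11 + 0.8809
  = 11.88%


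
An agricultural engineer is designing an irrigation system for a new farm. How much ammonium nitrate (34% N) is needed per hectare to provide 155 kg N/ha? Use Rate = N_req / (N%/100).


Rate = N_required / (N_content / 100)
     = 155 / (34 / 100)
     = 155 / 0.34
     = 455.88 kg/ha


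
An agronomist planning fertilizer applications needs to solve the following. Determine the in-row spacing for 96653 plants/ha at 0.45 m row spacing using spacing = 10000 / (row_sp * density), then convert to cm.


spacing = 10000 / (row_sp * density)
        = 10000 / (0.45 * 96653)
        = 10000 / 43493.85
        = 0.22992 m = 22.99 cm


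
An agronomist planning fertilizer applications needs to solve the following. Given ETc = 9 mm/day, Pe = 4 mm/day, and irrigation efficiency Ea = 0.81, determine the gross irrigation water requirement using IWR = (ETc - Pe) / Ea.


IWR = (ETc - Pe) / Ea
    = (9 - 4) / 0.81
    = 5 / 0.81
    = 6.17 mm/day


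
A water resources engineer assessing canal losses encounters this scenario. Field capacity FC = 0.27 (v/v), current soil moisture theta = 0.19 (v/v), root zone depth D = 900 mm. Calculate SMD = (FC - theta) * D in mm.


SMD = (FC - theta) * D
    = (0.27 - 0.19) * 900
    = 0.080 * 900
    = 72 mm


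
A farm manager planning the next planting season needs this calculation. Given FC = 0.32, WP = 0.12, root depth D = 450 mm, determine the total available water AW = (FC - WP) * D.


AW = (FC - WP) * D
   = (0.32 - 0.12) * 450
   = 0.20 * 450
   = 90 mm


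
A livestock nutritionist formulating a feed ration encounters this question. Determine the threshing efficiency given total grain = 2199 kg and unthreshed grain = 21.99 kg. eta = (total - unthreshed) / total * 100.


eta = (total - unthreshed) / total * 100
    = (2199 - 21.99) / 2199 * 100
    = 2177.01 / 2199 * 100
    = 99%


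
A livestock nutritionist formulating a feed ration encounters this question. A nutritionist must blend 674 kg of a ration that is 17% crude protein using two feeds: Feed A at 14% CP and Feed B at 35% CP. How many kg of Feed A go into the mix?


parts_A = CP_b - target = 35 - 17 = 18
parts_B = target - CP_a = 17 - 14 = 3
total_parts = 18 + 3 = 21
Feed A = 674 * 18 / 21 = 577.71 kg
Feed B = 674 * 3 / 21 = 96.29 kg

577.71 kg


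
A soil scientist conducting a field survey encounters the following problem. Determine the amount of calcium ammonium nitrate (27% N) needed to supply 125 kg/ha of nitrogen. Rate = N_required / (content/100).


Rate = N_required / (N_content / 100)
     = 125 / (27 / 100)
     = 125 / 0.27
     = 462.96 kg/ha


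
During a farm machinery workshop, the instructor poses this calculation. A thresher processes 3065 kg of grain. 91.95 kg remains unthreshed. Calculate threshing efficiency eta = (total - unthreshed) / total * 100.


eta = (total - unthreshed) / total * 100
    = (3065 - 91.95) / 3065 * 100
    = 2973.05 / 3065 * 100
    = 97%


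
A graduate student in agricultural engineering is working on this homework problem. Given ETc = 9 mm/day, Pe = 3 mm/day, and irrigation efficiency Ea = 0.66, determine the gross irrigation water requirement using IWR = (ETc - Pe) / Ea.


IWR = (ETc - Pe) / Ea
    = (9 - 3) / 0.66
    = 6 / 0.66
    = 9.09 mm/day


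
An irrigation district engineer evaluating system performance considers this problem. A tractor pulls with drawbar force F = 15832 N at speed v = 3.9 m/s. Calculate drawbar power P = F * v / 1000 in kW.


P = F * v / 1000
  = 15832 * 3.9 / 1000
  = 61744.80 / 1000
  = 61.74 kW


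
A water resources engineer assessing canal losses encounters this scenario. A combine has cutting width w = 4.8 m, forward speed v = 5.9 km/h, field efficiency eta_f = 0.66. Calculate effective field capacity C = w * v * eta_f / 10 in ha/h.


C = w * v * eta_f / 10
  = 4.8 * 5.9 * 0.66 / 10
  = 18.69 / 10
  = 1.87 ha/h


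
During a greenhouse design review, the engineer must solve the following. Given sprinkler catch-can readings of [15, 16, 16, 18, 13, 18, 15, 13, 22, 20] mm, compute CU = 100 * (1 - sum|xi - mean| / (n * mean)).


xbar = 166 / 10 = 16.600
sum|xi - xbar| = 23.200
CU = 100 * (1 - 23.200 / (10 * 16.600))
   = 100 * (1 - 0.1398)
   = 86.02%


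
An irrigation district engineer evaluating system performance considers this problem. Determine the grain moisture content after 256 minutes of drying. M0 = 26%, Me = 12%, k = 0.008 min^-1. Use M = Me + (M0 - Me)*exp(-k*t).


M = Me + (M0 - Me) * e^(-k*t)
  = 12 + (26 - 12) * e^(-0.008*256)
  = 12 + 14 * e^(-2.048)
  = 12 + 14 * 0.12899
  = 12 + 1.8059
  = 13.81%


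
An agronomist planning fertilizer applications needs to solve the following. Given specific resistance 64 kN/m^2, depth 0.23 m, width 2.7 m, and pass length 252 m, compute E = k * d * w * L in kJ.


E = k * d * w * L
  = 64 * 0.23 * 2.7 * 252
  = 10015.49 kJ


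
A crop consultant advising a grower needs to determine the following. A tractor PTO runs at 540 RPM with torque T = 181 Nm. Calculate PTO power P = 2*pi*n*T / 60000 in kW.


P = 2*pi*n*T / 60000
  = 2*pi * 540 * 181 / 60000
  = 614118.53 / 60000
  = 10.24 kW


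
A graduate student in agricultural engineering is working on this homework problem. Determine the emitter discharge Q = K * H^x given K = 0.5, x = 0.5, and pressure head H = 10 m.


Q = K * H^x
  = 0.5 * 10^0.5
  = 0.5 * 3.1623
  = 1.58 L/h


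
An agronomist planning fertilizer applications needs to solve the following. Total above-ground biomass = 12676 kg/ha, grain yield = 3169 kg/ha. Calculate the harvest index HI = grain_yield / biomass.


HI = grain_yield / biomass
   = 3169 / 12676
   = 0.25


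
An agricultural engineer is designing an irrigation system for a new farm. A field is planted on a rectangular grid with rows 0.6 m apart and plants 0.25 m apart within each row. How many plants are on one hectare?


D = 10000 / (row_sp * plant_sp)
  = 10000 / (0.6 * 0.25)
  = 10000 / 0.1500
  = 66666.67 plants/ha


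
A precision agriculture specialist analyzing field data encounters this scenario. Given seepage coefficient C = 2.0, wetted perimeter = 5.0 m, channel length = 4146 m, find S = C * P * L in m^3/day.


S = C * P * L
  = 2.0 * 5.0 * 4146
  = 41460 m^3/day


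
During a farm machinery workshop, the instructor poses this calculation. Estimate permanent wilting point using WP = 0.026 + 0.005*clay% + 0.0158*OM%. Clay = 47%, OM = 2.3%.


WP = 0.026 + 0.005*47 + 0.0158*2.3
   = 0.026 + 0.2350 + 0.0363
   = 0.2973


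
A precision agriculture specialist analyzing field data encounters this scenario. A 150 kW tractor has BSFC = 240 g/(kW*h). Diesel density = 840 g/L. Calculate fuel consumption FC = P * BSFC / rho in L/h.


FC = P * BSFC / rho_fuel
   = 150 * 240 / 840
   = 36000 / 840
   = 42.86 L/h


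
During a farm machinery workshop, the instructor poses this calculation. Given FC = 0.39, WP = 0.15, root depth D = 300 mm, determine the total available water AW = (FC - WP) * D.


AW = (FC - WP) * D
   = (0.39 - 0.15) * 300
   = 0.24 * 300
   = 72 mm


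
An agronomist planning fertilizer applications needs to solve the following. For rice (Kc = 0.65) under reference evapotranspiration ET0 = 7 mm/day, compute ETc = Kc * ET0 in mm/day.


ETc = Kc * ET0
    = 0.65 * 7
    = 4.55 mm/day


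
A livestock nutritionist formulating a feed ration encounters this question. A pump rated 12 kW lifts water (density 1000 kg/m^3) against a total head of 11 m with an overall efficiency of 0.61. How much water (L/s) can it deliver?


Q = (P * 1000 * eta) / (rho * g * H)
  = (12 * 1000 * 0.61) / (1000 * 9.81 * 11)
  = 7320 / 107910
  = 0.06783 m^3/s = 67.83 L/s


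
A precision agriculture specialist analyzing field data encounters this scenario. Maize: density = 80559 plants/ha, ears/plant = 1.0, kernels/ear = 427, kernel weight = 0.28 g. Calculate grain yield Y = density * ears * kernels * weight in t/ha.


Y = density * ears * kernels * kw
  = 80559 * 1.0 * 427 * 0.28 g/ha
  = 9631634.04 g/ha
  = 9631.63 kg/ha = 9.63 t/ha


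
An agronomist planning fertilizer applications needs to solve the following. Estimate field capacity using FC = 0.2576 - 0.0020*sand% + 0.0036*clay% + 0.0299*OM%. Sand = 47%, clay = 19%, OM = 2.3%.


FC = 0.2576 - 0.0020*47 + 0.0036*19 + 0.0299*2.3
   = 0.2576 - 0.0940 + 0.0684 + 0.0688
   = 0.3008


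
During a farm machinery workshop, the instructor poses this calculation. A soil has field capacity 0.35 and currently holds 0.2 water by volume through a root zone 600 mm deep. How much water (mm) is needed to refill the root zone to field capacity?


SMD = (FC - theta) * D
    = (0.35 - 0.2) * 600
    = 0.150 * 600
    = 90 mm


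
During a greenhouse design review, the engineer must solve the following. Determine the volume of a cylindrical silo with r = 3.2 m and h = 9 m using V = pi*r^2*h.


V = pi * r^2 * h
  = pi * 3.2^2 * 9
  = pi * 10.24 * 9
  = 289.53 m^3


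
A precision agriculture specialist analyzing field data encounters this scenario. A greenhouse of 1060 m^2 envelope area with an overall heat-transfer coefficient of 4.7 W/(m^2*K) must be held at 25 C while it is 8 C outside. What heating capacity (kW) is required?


dT = 25 - (8) = 17 K
Q = U * A * dT
  = 4.7 * 1060 * 17
  = 84694 W = 84.69 kW


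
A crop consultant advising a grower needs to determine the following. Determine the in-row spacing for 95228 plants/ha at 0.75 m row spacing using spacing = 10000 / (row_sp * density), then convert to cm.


spacing = 10000 / (row_sp * density)
        = 10000 / (0.75 * 95228)
        = 10000 / 71421
        = 0.14001 m = 14.00 cm


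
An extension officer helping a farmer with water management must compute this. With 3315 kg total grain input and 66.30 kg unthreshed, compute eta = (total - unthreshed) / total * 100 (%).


eta = (total - unthreshed) / total * 100
    = (3315 - 66.30) / 3315 * 100
    = 3248.70 / 3315 * 100
    = 98%


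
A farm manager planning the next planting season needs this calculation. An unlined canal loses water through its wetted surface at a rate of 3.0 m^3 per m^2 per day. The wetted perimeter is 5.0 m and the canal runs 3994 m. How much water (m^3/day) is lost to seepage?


S = C * P * L
  = 3.0 * 5.0 * 3994
  = 59910 m^3/day


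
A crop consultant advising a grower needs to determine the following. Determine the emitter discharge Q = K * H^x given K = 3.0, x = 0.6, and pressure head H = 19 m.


Q = K * H^x
  = 3.0 * 19^0.6
  = 3.0 * 5.8513
  = 17.55 L/h


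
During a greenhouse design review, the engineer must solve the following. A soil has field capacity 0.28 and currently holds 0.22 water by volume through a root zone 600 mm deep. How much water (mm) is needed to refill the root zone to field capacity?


SMD = (FC - theta) * D
    = (0.28 - 0.22) * 600
    = 0.060 * 600
    = 36 mm


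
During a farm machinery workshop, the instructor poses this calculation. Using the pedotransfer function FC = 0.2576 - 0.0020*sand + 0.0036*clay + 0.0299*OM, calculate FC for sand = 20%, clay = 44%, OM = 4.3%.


FC = 0.2576 - 0.0020*20 + 0.0036*44 + 0.0299*4.3
   = 0.2576 - 0.0400 + 0.1584 + 0.1286
   = 0.5046


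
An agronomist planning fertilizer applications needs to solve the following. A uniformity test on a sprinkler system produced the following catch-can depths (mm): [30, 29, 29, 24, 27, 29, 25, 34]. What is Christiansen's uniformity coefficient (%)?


xbar = 227 / 8 = 28.375
sum|xi - xbar| = 18.250
CU = 100 * (1 - 18.250 / (8 * 28.375))
   = 100 * (1 - 0.0804)
   = 91.96%


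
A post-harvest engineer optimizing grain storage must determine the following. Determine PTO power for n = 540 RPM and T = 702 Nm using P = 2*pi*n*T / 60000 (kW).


P = 2*pi*n*T / 60000
  = 2*pi * 540 * 702 / 60000
  = 2381829.89 / 60000
  = 39.70 kW


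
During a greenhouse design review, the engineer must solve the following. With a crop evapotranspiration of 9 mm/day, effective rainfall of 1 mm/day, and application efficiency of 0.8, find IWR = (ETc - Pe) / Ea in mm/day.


IWR = (ETc - Pe) / Ea
    = (9 - 1) / 0.8
    = 8 / 0.8
    = 10 mm/day


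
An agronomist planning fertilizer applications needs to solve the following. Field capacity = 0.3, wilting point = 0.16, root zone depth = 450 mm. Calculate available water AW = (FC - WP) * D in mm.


AW = (FC - WP) * D
   = (0.3 - 0.16) * 450
   = 0.14 * 450
   = 63 mm


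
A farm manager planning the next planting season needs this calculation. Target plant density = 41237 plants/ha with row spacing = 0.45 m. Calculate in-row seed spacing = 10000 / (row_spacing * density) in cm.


spacing = 10000 / (row_sp * density)
        = 10000 / (0.45 * 41237)
        = 10000 / 18556.65
        = 0.53889 m = 53.89 cm


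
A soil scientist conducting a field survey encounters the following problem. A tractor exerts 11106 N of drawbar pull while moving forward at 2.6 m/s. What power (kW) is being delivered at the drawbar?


P = F * v / 1000
  = 11106 * 2.6 / 1000
  = 28875.60 / 1000
  = 28.88 kW


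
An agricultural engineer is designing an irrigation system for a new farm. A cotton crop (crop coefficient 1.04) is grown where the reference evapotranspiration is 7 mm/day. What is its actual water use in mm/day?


ETc = Kc * ET0
    = 1.04 * 7
    = 7.28 mm/day


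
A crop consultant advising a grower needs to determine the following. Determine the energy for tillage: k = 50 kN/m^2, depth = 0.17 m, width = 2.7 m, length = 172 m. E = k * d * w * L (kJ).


E = k * d * w * L
  = 50 * 0.17 * 2.7 * 172
  = 3947.40 kJ


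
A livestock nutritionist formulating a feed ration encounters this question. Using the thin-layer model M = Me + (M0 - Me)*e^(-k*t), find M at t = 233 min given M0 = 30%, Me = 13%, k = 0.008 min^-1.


M = Me + (M0 - Me) * e^(-k*t)
  = 13 + (30 - 13) * e^(-0.008*233)
  = 13 + 17 * e^(-1.864)
  = 13 + 17 * 0.15505
  = 13 + 2.6359
  = 15.64%


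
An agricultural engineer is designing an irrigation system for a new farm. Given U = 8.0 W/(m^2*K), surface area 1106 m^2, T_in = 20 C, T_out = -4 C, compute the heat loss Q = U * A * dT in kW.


dT = 20 - (-4) = 24 K
Q = U * A * dT
  = 8.0 * 1106 * 24
  = 212352 W = 212.35 kW


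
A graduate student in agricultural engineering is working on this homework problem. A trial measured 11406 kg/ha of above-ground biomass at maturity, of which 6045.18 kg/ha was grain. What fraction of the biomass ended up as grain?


HI = grain_yield / biomass
   = 6045.18 / 11406
   = 0.53


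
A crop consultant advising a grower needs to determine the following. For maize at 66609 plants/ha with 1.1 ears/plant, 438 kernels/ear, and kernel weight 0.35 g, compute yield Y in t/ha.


Y = density * ears * kernels * kw
  = 66609 * 1.1 * 438 * 0.35 g/ha
  = 11232275.67 g/ha
  = 11232.28 kg/ha = 11.23 t/ha


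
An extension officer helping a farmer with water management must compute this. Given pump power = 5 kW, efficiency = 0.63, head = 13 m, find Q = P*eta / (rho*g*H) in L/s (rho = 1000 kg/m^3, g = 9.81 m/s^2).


Q = (P * 1000 * eta) / (rho * g * H)
  = (5 * 1000 * 0.63) / (1000 * 9.81 * 13)
  = 3150 / 127530
  = 0.02470 m^3/s = 24.70 L/s


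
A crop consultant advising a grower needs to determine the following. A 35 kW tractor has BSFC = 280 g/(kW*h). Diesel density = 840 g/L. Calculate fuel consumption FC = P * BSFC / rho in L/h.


FC = P * BSFC / rho_fuel
   = 35 * 280 / 840
   = 9800 / 840
   = 11.67 L/h


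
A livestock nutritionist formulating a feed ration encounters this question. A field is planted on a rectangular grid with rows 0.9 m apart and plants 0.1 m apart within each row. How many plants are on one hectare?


D = 10000 / (row_sp * plant_sp)
  = 10000 / (0.9 * 0.1)
  = 10000 / 0.0900
  = 111111.11 plants/ha


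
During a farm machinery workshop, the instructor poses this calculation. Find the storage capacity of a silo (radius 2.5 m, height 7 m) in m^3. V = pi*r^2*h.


V = pi * r^2 * h
  = pi * 2.5^2 * 7
  = pi * 6.25 * 7
  = 137.44 m^3


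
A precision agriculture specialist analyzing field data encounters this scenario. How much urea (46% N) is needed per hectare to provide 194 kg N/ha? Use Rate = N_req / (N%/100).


Rate = N_required / (N_content / 100)
     = 194 / (46 / 100)
     = 194 / 0.46
     = 421.74 kg/ha


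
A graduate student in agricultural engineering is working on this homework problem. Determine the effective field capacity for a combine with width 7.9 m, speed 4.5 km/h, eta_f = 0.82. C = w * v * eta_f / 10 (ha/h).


C = w * v * eta_f / 10
  = 7.9 * 4.5 * 0.82 / 10
  = 29.15 / 10
  = 2.92 ha/h


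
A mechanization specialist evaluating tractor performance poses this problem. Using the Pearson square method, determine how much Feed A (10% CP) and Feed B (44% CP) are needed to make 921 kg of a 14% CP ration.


parts_A = CP_b - target = 44 - 14 = 30
parts_B = target - CP_a = 14 - 10 = 4
total_parts = 30 + 4 = 34
Feed A = 921 * 30 / 34 = 812.65 kg
Feed B = 921 * 4 / 34 = 108.35 kg

812.65 kg


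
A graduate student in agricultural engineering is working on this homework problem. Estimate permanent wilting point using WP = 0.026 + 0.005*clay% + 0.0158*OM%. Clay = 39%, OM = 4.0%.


WP = 0.026 + 0.005*39 + 0.0158*4.0
   = 0.026 + 0.1950 + 0.0632
   = 0.2842


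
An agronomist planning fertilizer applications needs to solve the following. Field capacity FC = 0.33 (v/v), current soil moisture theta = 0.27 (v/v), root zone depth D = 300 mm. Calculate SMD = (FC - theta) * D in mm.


SMD = (FC - theta) * D
    = (0.33 - 0.27) * 300
    = 0.060 * 300
    = 18 mm


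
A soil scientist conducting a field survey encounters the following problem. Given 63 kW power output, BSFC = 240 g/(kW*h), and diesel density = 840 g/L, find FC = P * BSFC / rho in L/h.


FC = P * BSFC / rho_fuel
   = 63 * 240 / 840
   = 15120 / 840
   = 18 L/h


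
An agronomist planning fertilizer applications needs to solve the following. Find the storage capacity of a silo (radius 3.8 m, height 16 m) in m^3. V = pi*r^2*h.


V = pi * r^2 * h
  = pi * 3.8^2 * 16
  = pi * 14.44 * 16
  = 725.83 m^3


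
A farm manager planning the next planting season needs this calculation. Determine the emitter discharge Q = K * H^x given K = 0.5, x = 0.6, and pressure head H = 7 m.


Q = K * H^x
  = 0.5 * 7^0.6
  = 0.5 * 3.2141
  = 1.61 L/h


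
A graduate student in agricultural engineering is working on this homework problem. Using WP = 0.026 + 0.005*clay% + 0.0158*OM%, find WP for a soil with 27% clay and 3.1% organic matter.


WP = 0.026 + 0.005*27 + 0.0158*3.1
   = 0.026 + 0.1350 + 0.0490
   = 0.2100


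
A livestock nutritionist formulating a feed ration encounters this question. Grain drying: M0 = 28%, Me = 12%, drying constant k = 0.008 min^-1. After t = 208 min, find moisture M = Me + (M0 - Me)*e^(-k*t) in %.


M = Me + (M0 - Me) * e^(-k*t)
  = 12 + (28 - 12) * e^(-0.008*208)
  = 12 + 16 * e^(-1.664)
  = 12 + 16 * 0.18938
  = 12 + 3.0301
  = 15.03%


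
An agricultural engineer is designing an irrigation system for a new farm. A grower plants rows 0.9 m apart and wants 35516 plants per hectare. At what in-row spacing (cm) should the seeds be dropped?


spacing = 10000 / (row_sp * density)
        = 10000 / (0.9 * 35516)
        = 10000 / 31964.40
        = 0.31285 m = 31.28 cm


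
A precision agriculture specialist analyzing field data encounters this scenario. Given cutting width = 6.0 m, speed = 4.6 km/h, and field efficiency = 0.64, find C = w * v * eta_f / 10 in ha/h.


C = w * v * eta_f / 10
  = 6.0 * 4.6 * 0.64 / 10
  = 17.66 / 10
  = 1.77 ha/h


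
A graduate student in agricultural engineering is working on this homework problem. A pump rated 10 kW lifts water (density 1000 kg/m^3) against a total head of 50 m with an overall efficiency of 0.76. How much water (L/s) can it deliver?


Q = (P * 1000 * eta) / (rho * g * H)
  = (10 * 1000 * 0.76) / (1000 * 9.81 * 50)
  = 7600 / 490500
  = 0.01549 m^3/s = 15.49 L/s


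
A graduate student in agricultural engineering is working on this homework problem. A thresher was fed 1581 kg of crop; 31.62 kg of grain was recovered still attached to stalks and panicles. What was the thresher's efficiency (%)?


eta = (total - unthreshed) / total * 100
    = (1581 - 31.62) / 1581 * 100
    = 1549.38 / 1581 * 100
    = 98%


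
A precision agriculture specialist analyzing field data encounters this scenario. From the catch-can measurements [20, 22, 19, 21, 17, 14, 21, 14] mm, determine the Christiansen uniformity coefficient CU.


xbar = 148 / 8 = 18.500
sum|xi - xbar| = 21
CU = 100 * (1 - 21 / (8 * 18.500))
   = 100 * (1 - 0.1419)
   = 85.81%


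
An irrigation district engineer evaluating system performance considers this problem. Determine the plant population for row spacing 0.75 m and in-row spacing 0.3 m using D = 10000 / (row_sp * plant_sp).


D = 10000 / (row_sp * plant_sp)
  = 10000 / (0.75 * 0.3)
  = 10000 / 0.2250
  = 44444.44 plants/ha


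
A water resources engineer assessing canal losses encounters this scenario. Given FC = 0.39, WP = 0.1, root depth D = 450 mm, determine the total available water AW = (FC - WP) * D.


AW = (FC - WP) * D
   = (0.39 - 0.1) * 450
   = 0.29 * 450
   = 130.50 mm


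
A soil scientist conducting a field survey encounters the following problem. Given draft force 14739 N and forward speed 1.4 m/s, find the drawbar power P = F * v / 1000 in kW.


P = F * v / 1000
  = 14739 * 1.4 / 1000
  = 20634.60 / 1000
  = 20.63 kW


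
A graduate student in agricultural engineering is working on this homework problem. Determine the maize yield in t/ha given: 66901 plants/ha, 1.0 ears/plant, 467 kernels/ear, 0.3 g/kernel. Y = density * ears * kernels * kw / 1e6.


Y = density * ears * kernels * kw
  = 66901 * 1.0 * 467 * 0.3 g/ha
  = 9372830.10 g/ha
  = 9372.83 kg/ha = 9.37 t/ha


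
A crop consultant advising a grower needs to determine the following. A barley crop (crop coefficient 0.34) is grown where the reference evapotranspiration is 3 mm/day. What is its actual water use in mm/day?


ETc = Kc * ET0
    = 0.34 * 3
    = 1.02 mm/day


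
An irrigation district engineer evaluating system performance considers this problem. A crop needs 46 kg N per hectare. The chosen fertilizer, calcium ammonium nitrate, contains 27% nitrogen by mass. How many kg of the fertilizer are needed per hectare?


Rate = N_required / (N_content / 100)
     = 46 / (27 / 100)
     = 46 / 0.27
     = 170.37 kg/ha


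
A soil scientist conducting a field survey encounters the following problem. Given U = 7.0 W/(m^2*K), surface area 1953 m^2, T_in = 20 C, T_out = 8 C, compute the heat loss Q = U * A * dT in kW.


dT = 20 - (8) = 12 K
Q = U * A * dT
  = 7.0 * 1953 * 12
  = 164052 W = 164.05 kW


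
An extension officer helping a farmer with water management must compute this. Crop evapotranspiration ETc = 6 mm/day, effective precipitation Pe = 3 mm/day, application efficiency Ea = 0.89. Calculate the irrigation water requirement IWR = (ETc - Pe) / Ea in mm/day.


IWR = (ETc - Pe) / Ea
    = (6 - 3) / 0.89
    = 3 / 0.89
    = 3.37 mm/day


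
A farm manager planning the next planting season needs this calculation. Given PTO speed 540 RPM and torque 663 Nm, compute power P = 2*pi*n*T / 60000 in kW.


P = 2*pi*n*T / 60000
  = 2*pi * 540 * 663 / 60000
  = 2249506.00 / 60000
  = 37.49 kW


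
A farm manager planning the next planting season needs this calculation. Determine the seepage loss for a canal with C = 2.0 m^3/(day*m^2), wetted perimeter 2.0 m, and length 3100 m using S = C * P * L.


S = C * P * L
  = 2.0 * 2.0 * 3100
  = 12400 m^3/day


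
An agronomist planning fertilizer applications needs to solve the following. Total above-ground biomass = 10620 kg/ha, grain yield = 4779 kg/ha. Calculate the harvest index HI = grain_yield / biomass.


HI = grain_yield / biomass
   = 4779 / 10620
   = 0.45


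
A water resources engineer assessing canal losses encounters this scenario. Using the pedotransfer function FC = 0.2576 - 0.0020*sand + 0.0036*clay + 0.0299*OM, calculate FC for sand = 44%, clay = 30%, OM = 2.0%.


FC = 0.2576 - 0.0020*44 + 0.0036*30 + 0.0299*2.0
   = 0.2576 - 0.0880 + 0.1080 + 0.0598
   = 0.3374


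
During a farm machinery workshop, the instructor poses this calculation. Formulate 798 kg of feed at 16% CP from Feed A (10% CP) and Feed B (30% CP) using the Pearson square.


parts_A = CP_b - target = 30 - 16 = 14
parts_B = target - CP_a = 16 - 10 = 6
total_parts = 14 + 6 = 20
Feed A = 798 * 14 / 20 = 558.60 kg
Feed B = 798 * 6 / 20 = 239.40 kg

558.60 kg


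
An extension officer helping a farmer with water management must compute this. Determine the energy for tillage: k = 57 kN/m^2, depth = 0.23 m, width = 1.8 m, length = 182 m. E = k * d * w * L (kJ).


E = k * d * w * L
  = 57 * 0.23 * 1.8 * 182
  = 4294.84 kJ


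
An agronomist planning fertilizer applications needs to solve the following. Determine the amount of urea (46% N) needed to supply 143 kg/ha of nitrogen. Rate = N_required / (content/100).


Rate = N_required / (N_content / 100)
     = 143 / (46 / 100)
     = 143 / 0.46
     = 310.87 kg/ha


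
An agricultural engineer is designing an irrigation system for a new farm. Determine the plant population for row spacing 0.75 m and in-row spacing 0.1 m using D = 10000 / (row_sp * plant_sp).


D = 10000 / (row_sp * plant_sp)
  = 10000 / (0.75 * 0.1)
  = 10000 / 0.0750
  = 133333.33 plants/ha


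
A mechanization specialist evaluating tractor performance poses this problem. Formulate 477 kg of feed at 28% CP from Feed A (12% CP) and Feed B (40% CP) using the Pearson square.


parts_A = CP_b - target = 40 - 28 = 12
parts_B = target - CP_a = 28 - 12 = 16
total_parts = 12 + 16 = 28
Feed A = 477 * 12 / 28 = 204.43 kg
Feed B = 477 * 16 / 28 = 272.57 kg

204.43 kg


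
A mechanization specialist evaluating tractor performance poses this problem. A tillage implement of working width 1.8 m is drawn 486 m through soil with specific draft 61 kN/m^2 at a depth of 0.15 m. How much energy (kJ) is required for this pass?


E = k * d * w * L
  = 61 * 0.15 * 1.8 * 486
  = 8004.42 kJ


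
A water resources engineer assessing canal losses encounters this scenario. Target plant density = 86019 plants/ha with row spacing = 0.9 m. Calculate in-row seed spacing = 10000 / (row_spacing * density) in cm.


spacing = 10000 / (row_sp * density)
        = 10000 / (0.9 * 86019)
        = 10000 / 77417.10
        = 0.12917 m = 12.92 cm


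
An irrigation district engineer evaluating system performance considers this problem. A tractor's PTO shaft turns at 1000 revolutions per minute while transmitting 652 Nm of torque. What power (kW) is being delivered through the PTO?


P = 2*pi*n*T / 60000
  = 2*pi * 1000 * 652 / 60000
  = 4096636.82 / 60000
  = 68.28 kW


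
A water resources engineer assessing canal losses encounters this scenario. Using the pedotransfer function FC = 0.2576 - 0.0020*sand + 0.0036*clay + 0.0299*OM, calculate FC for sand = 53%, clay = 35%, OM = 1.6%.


FC = 0.2576 - 0.0020*53 + 0.0036*35 + 0.0299*1.6
   = 0.2576 - 0.1060 + 0.1260 + 0.0478
   = 0.3254


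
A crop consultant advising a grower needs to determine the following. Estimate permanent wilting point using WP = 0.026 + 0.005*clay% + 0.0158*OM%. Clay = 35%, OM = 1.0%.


WP = 0.026 + 0.005*35 + 0.0158*1.0
   = 0.026 + 0.1750 + 0.0158
   = 0.2168


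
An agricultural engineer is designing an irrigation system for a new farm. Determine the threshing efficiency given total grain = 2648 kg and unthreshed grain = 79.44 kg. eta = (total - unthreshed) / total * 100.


eta = (total - unthreshed) / total * 100
    = (2648 - 79.44) / 2648 * 100
    = 2568.56 / 2648 * 100
    = 97%


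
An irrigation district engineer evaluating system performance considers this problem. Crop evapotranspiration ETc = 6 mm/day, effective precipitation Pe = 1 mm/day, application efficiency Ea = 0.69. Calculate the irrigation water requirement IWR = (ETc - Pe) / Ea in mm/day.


IWR = (ETc - Pe) / Ea
    = (6 - 1) / 0.69
    = 5 / 0.69
    = 7.25 mm/day


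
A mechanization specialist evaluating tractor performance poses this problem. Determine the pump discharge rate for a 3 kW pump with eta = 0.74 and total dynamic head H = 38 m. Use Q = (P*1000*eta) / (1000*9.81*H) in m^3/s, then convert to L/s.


Q = (P * 1000 * eta) / (rho * g * H)
  = (3 * 1000 * 0.74) / (1000 * 9.81 * 38)
  = 2220 / 372780
  = 0.00596 m^3/s = 5.96 L/s


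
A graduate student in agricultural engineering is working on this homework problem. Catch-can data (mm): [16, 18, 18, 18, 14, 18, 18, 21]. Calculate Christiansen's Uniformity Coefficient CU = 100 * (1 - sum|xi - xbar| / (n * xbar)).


xbar = 141 / 8 = 17.625
sum|xi - xbar| = 10.500
CU = 100 * (1 - 10.500 / (8 * 17.625))
   = 100 * (1 - 0.0745)
   = 92.55%


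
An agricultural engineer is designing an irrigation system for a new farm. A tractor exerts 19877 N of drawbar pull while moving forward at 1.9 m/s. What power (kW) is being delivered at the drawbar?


P = F * v / 1000
  = 19877 * 1.9 / 1000
  = 37766.30 / 1000
  = 37.77 kW


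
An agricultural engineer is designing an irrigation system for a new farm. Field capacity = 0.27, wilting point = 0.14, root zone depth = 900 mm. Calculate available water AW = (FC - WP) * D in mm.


AW = (FC - WP) * D
   = (0.27 - 0.14) * 900
   = 0.13 * 900
   = 117 mm


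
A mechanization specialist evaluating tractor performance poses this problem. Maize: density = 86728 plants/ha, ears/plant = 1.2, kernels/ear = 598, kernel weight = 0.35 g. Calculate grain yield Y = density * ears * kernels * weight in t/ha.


Y = density * ears * kernels * kw
  = 86728 * 1.2 * 598 * 0.35 g/ha
  = 21782604.48 g/ha
  = 21782.60 kg/ha = 21.78 t/ha


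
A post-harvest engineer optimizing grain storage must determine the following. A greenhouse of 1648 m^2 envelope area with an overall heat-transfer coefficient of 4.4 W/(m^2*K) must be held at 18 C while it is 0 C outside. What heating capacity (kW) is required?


dT = 18 - (0) = 18 K
Q = U * A * dT
  = 4.4 * 1648 * 18
  = 130521.60 W = 130.52 kW


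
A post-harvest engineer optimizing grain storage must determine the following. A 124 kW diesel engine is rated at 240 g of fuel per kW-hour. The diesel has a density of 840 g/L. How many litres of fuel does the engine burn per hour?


FC = P * BSFC / rho_fuel
   = 124 * 240 / 840
   = 29760 / 840
   = 35.43 L/h


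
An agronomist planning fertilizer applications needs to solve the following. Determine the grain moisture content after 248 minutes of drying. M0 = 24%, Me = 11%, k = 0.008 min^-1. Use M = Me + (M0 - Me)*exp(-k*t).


M = Me + (M0 - Me) * e^(-k*t)
  = 11 + (24 - 11) * e^(-0.008*248)
  = 11 + 13 * e^(-1.984)
  = 11 + 13 * 0.13752
  = 11 + 1.7877
  = 12.79%


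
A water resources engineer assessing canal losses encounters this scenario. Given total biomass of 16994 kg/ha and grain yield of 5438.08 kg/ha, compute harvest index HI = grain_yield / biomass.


HI = grain_yield / biomass
   = 5438.08 / 16994
   = 0.32


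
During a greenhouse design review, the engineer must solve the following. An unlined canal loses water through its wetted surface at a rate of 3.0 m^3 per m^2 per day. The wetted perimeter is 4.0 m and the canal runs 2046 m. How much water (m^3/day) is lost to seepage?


S = C * P * L
  = 3.0 * 4.0 * 2046
  = 24552 m^3/day


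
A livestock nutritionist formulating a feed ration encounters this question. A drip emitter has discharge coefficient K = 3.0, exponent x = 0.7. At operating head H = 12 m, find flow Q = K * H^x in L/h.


Q = K * H^x
  = 3.0 * 12^0.7
  = 3.0 * 5.6941
  = 17.08 L/h


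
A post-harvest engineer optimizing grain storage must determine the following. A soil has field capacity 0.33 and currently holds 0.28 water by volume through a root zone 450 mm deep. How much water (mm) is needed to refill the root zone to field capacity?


SMD = (FC - theta) * D
    = (0.33 - 0.28) * 450
    = 0.050 * 450
    = 22.50 mm


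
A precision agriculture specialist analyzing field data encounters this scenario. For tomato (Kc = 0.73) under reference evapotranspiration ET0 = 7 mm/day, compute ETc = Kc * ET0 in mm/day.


ETc = Kc * ET0
    = 0.73 * 7
    = 5.11 mm/day


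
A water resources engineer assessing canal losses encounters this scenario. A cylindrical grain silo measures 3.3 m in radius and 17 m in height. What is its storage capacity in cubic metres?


V = pi * r^2 * h
  = pi * 3.3^2 * 17
  = pi * 10.89 * 17
  = 581.60 m^3


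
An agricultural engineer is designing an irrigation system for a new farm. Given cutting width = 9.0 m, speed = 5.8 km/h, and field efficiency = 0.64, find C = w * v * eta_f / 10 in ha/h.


C = w * v * eta_f / 10
  = 9.0 * 5.8 * 0.64 / 10
  = 33.41 / 10
  = 3.34 ha/h


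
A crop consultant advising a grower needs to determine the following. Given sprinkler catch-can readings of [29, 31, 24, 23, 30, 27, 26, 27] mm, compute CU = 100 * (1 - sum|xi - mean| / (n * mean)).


xbar = 217 / 8 = 27.125
sum|xi - xbar| = 17.250
CU = 100 * (1 - 17.250 / (8 * 27.125))
   = 100 * (1 - 0.0795)
   = 92.05%


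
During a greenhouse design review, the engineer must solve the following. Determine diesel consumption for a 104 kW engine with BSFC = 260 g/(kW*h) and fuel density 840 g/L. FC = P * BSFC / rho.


FC = P * BSFC / rho_fuel
   = 104 * 260 / 840
   = 27040 / 840
   = 32.19 L/h


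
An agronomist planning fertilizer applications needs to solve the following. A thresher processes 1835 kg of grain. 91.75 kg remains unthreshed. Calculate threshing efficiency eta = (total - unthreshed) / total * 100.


eta = (total - unthreshed) / total * 100
    = (1835 - 91.75) / 1835 * 100
    = 1743.25 / 1835 * 100
    = 95%


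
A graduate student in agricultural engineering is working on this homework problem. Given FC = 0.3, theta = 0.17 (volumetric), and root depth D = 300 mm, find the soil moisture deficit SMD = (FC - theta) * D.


SMD = (FC - theta) * D
    = (0.3 - 0.17) * 300
    = 0.130 * 300
    = 39 mm


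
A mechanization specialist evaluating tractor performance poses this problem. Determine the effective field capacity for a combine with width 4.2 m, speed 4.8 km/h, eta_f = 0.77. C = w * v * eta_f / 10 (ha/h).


C = w * v * eta_f / 10
  = 4.2 * 4.8 * 0.77 / 10
  = 15.52 / 10
  = 1.55 ha/h


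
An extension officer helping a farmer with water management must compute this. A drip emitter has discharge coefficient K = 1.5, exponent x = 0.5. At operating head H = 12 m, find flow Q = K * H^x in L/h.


Q = K * H^x
  = 1.5 * 12^0.5
  = 1.5 * 3.4641
  = 5.20 L/h


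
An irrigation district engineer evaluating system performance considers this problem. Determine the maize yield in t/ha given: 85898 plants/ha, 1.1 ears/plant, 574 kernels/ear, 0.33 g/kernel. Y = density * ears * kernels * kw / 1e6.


Y = density * ears * kernels * kw
  = 85898 * 1.1 * 574 * 0.33 g/ha
  = 17897879.08 g/ha
  = 17897.88 kg/ha = 17.90 t/ha


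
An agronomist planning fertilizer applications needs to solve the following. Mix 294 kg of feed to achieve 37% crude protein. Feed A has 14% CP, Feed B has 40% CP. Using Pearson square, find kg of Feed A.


parts_A = CP_b - target = 40 - 37 = 3
parts_B = target - CP_a = 37 - 14 = 23
total_parts = 3 + 23 = 26
Feed A = 294 * 3 / 26 = 33.92 kg
Feed B = 294 * 23 / 26 = 260.08 kg

33.92 kg


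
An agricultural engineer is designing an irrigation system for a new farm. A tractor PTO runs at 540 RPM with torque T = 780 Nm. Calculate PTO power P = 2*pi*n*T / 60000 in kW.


P = 2*pi*n*T / 60000
  = 2*pi * 540 * 780 / 60000
  = 2646477.65 / 60000
  = 44.11 kW


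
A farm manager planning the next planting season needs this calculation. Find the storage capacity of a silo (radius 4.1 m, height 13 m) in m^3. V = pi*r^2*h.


V = pi * r^2 * h
  = pi * 4.1^2 * 13
  = pi * 16.81 * 13
  = 686.53 m^3


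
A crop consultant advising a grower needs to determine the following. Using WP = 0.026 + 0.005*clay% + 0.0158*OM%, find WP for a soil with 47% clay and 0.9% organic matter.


WP = 0.026 + 0.005*47 + 0.0158*0.9
   = 0.026 + 0.2350 + 0.0142
   = 0.2752


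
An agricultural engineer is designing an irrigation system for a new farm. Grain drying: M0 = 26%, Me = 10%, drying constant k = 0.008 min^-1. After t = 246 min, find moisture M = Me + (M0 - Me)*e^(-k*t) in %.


M = Me + (M0 - Me) * e^(-k*t)
  = 10 + (26 - 10) * e^(-0.008*246)
  = 10 + 16 * e^(-1.968)
  = 10 + 16 * 0.13974
  = 10 + 2.2358
  = 12.24%


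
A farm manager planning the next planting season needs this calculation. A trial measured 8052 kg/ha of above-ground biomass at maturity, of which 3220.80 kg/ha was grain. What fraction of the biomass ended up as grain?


HI = grain_yield / biomass
   = 3220.80 / 8052
   = 0.40


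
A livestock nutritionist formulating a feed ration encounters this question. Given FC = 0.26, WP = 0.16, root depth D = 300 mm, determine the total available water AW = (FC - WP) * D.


AW = (FC - WP) * D
   = (0.26 - 0.16) * 300
   = 0.10 * 300
   = 30 mm


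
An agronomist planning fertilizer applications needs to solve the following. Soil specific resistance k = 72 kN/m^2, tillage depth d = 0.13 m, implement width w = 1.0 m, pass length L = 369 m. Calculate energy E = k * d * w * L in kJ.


E = k * d * w * L
  = 72 * 0.13 * 1.0 * 369
  = 3453.84 kJ


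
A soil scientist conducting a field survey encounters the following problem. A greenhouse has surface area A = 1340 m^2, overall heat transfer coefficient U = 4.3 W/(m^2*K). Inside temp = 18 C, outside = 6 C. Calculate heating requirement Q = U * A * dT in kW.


dT = 18 - (6) = 12 K
Q = U * A * dT
  = 4.3 * 1340 * 12
  = 69144 W = 69.14 kW


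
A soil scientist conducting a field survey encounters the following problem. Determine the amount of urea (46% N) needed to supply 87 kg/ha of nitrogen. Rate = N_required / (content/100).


Rate = N_required / (N_content / 100)
     = 87 / (46 / 100)
     = 87 / 0.46
     = 189.13 kg/ha


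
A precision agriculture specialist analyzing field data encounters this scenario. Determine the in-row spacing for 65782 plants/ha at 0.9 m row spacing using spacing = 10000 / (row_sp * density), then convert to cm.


spacing = 10000 / (row_sp * density)
        = 10000 / (0.9 * 65782)
        = 10000 / 59203.80
        = 0.16891 m = 16.89 cm


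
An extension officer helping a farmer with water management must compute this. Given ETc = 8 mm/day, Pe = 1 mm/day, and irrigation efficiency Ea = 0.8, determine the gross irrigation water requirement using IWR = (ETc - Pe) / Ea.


IWR = (ETc - Pe) / Ea
    = (8 - 1) / 0.8
    = 7 / 0.8
    = 8.75 mm/day


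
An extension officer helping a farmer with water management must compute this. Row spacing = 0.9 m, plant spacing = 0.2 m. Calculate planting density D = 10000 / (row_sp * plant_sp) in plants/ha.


D = 10000 / (row_sp * plant_sp)
  = 10000 / (0.9 * 0.2)
  = 10000 / 0.1800
  = 55555.56 plants/ha
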